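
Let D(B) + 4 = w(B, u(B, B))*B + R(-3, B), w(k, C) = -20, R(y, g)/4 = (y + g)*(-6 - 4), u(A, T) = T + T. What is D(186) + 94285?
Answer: 83241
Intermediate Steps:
u(A, T) = 2*T
R(y, g) = -40*g - 40*y (R(y, g) = 4*((y + g)*(-6 - 4)) = 4*((g + y)*(-10)) = 4*(-10*g - 10*y) = -40*g - 40*y)
D(B) = 116 - 60*B (D(B) = -4 + (-20*B + (-40*B - 40*(-3))) = -4 + (-20*B + (-40*B + 120)) = -4 + (-20*B + (120 - 40*B)) = -4 + (120 - 60*B) = 116 - 60*B)
D(186) + 94285 = (116 - 60*186) + 94285 = (116 - 11160) + 94285 = -11044 + 94285 = 83241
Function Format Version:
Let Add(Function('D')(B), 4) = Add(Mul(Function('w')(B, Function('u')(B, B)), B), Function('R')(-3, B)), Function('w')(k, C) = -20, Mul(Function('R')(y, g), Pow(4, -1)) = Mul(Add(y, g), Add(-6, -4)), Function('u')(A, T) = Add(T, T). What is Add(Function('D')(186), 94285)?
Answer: 83241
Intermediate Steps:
Function('u')(A, T) = Mul(2, T)
Function('R')(y, g) = Add(Mul(-40, g), Mul(-40, y)) (Function('R')(y, g) = Mul(4, Mul(Add(y, g), Add(-6, -4))) = Mul(4, Mul(Add(g, y), -10)) = Mul(4, Add(Mul(-10, g), Mul(-10, y))) = Add(Mul(-40, g), Mul(-40, y)))
Function('D')(B) = Add(116, Mul(-60, B)) (Function('D')(B) = Add(-4, Add(Mul(-20, B), Add(Mul(-40, B), Mul(-40, -3)))) = Add(-4, Add(Mul(-20, B), Add(Mul(-40, B), 120))) = Add(-4, Add(Mul(-20, B), Add(120, Mul(-40, B)))) = Add(-4, Add(120, Mul(-60, B))) = Add(116, Mul(-60, B)))
Add(Function('D')(186), 94285) = Add(Add(116, Mul(-60, 186)), 94285) = Add(Add(116, -11160), 94285) = Add(-11044, 94285) = 83241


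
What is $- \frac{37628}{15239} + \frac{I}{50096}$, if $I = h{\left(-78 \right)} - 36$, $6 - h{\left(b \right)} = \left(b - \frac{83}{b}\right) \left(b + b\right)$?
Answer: $- \frac{129272996}{47713309} \approx -2.7094$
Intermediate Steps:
$h{\left(b \right)} = 6 - 2 b \left(b - \frac{83}{b}\right)$ ($h{\left(b \right)} = 6 - \left(b - \frac{83}{b}\right) \left(b + b\right) = 6 - \left(b - \frac{83}{b}\right) 2 b = 6 - 2 b \left(b - \frac{83}{b}\right)$)
$I = -12032$ ($I = \left(172 - 2 \left(-78\right)^{2}\right) - 36 = \left(172 - 12168\right) - 36 = -11996 - 36 = -12032$)
$- \frac{37628}{15239} + \frac{I}{50096} = - \frac{37628}{15239} - \frac{12032}{50096} = \left(-37628\right) \frac{1}{15239} - \frac{752}{3131} = - \frac{37628}{15239} - \frac{752}{3131} = - \frac{129272996}{47713309}$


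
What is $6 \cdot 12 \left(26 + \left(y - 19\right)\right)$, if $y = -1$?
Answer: $432$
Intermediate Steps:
$6 \cdot 12 \left(26 + \left(y - 19\right)\right) = 6 \cdot 12 \left(26 - 20\right) = 72 \left(26 - 20\right) = 72 \cdot 6 = 432$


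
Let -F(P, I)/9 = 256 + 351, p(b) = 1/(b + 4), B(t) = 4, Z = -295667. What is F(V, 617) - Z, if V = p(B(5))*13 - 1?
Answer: 290204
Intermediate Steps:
p(b) = 1/(4 + b)
V = 5/8 (V = 13/(4 + 4) - 1 = 13/8 - 1 = 5/8 ≈ 0.62500)
F(P, I) = -5463 (F(P, I) = -9*(256 + 351) = -9*607 = -5463)
F(V, 617) - Z = -5463 - 1*(-295667) = -5463 + 295667 = 290204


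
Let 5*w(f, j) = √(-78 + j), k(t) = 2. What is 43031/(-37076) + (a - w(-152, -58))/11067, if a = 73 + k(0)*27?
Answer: -15210175/13236132 - 2*I*√34/55335 ≈ -1.1491 - 0.00021075*I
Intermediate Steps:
w(f, j) = √(-78 + j)/5
a = 127 (a = 73 + 2*27 = 73 + 54 = 127)
43031/(-37076) + (a - w(-152, -58))/11067 = 43031/(-37076) + (127 - √(-78 - 58)/5)/11067 = 43031*(-1/37076) + (127 - √(-136)/5)*(1/11067) = -43031/37076 + (127 - 2*I*√34/5)*(1/11067) = -43031/37076 + (127/11067 - 2*I*√34/55335) = -15210175/13236132 - 2*I*√34/55335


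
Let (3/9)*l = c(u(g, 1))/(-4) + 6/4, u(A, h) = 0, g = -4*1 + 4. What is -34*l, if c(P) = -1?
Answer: -357/2 ≈ -178.50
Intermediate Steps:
g = 0 (g = -4 + 4 = 0)
l = 21/4 (l = 3*(-1/(-4) + 6/4) = 3*(-1*(-1/4) + 6*(1/4)) = 3*(1/4 + 3/2) = 3*(7/4) = 21/4 ≈ 5.2500)
-34*l = -34*21/4 = -357/2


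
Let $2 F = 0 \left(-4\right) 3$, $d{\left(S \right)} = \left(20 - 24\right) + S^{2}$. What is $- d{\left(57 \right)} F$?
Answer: $0$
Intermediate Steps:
$d{\left(S \right)} = -4 + S^{2}$
$F = 0$ ($F = \frac{0 \left(-4\right) 3}{2} = \frac{0 \cdot 3}{2} = \frac{1}{2} \cdot 0 = 0$)
$- d{\left(57 \right)} F = - (-4 + 57^{2}) 0 = - (-4 + 3249) 0 = \left(-1\right) 3245 \cdot 0 = \left(-3245\right) 0 = 0$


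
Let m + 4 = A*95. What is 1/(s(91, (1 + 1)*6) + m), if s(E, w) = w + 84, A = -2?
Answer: -1/98 ≈ -0.010204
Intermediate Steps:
s(E, w) = 84 + w
m = -194 (m = -4 - 2*95 = -4 - 190 = -194)
1/(s(91, (1 + 1)*6) + m) = 1/((84 + (1 + 1)*6) - 194) = 1/((84 + 2*6) - 194) = 1/((84 + 12) - 194) = 1/(96 - 194) = 1/(-98) = -1/98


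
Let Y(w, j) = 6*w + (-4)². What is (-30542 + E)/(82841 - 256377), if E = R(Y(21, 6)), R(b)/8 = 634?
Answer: 12735/86768 ≈ 0.14677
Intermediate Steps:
Y(w, j) = 16 + 6*w (Y(w, j) = 6*w + 16 = 16 + 6*w)
R(b) = 5072 (R(b) = 8*634 = 5072)
E = 5072
(-30542 + E)/(82841 - 256377) = (-30542 + 5072)/(82841 - 256377) = -25470/(-173536) = -25470*(-1/173536) = 12735/86768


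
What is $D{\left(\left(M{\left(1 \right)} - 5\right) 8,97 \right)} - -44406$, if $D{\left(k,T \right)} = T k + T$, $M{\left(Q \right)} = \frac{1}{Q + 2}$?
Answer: $\frac{122645}{3} \approx 40882.0$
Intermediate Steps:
$M{\left(Q \right)} = \frac{1}{2 + Q}$
$D{\left(k,T \right)} = T + T k$
$D{\left(\left(M{\left(1 \right)} - 5\right) 8,97 \right)} - -44406 = 97 \left(1 + \left(\frac{1}{2 + 1} - 5\right) 8\right) - -44406 = 97 \left(1 + \left(\frac{1}{3} - 5\right) 8\right) + 44406 = 97 \left(1 - \frac{112}{3}\right) + 44406 = 97 \left(- \frac{109}{3}\right) + 44406 = - \frac{10573}{3} + 44406 = \frac{122645}{3}$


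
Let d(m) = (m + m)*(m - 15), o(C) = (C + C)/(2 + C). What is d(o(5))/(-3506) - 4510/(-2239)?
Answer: 389522520/192323383 ≈ 2.0254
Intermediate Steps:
o(C) = 2*C/(2 + C) (o(C) = (2*C)/(2 + C) = 2*C/(2 + C))
d(m) = 2*m*(-15 + m) (d(m) = (2*m)*(-15 + m) = 2*m*(-15 + m))
d(o(5))/(-3506) - 4510/(-2239) = (2*(2*5/(2 + 5))*(-15 + 2*5/(2 + 5)))/(-3506) - 4510/(-2239) = (2*(2*5/7)*(-15 + 2*5/7))*(-1/3506) - 4510*(-1/2239) = (2*(2*5*(⅐))*(-15 + 2*5*(⅐)))*(-1/3506) + 4510/2239 = (2*(10/7)*(-15 + 10/7))*(-1/3506) + 4510/2239 = (2*(10/7)*(-95/7))*(-1/3506) + 4510/2239 = -1900/49*(-1/3506) + 4510/2239 = 950/85897 + 4510/2239 = 389522520/192323383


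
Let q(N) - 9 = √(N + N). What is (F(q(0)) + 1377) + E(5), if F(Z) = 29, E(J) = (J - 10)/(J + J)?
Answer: 2811/2 ≈ 1405.5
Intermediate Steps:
q(N) = 9 + √2*√N (q(N) = 9 + √(N + N) = 9 + √(2*N) = 9 + √2*√N)
E(J) = (-10 + J)/(2*J) (E(J) = (-10 + J)/((2*J)) = (-10 + J)*(1/(2*J)) = (-10 + J)/(2*J))
(F(q(0)) + 1377) + E(5) = (29 + 1377) + (½)*(-10 + 5)/5 = 1406 + (½)*(⅕)*(-5) = 1406 - ½ = 2811/2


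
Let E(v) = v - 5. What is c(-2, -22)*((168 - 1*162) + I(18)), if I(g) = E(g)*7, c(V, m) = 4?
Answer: 388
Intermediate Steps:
E(v) = -5 + v
I(g) = -35 + 7*g (I(g) = (-5 + g)*7 = -35 + 7*g)
c(-2, -22)*((168 - 1*162) + I(18)) = 4*((168 - 1*162) + (-35 + 7*18)) = 4*((168 - 162) + (-35 + 126)) = 4*(6 + 91) = 4*97 = 388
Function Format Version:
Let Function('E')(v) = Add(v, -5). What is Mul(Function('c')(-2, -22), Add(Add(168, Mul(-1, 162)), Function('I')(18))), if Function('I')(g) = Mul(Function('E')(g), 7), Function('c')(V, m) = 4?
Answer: 388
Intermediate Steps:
Function('E')(v) = Add(-5, v)
Function('I')(g) = Add(-35, Mul(7, g)) (Function('I')(g) = Mul(Add(-5, g), 7) = Add(-35, Mul(7, g)))
Mul(Function('c')(-2, -22), Add(Add(168, Mul(-1, 162)), Function('I')(18))) = Mul(4, Add(Add(168, Mul(-1, 162)), Add(-35, Mul(7, 18)))) = Mul(4, Add(Add(168, -162), Add(-35, 126))) = Mul(4, Add(6, 91)) = Mul(4, 97) = 388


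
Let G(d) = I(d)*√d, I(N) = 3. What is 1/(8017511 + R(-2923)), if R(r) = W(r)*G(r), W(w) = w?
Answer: 8017511/64505247775324 + 8769*I*√2923/64505247775324 ≈ 1.2429e-7 + 7.3497e-9*I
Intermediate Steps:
G(d) = 3*√d
R(r) = 3*r^(3/2) (R(r) = r*(3*√r) = 3*r^(3/2))
1/(8017511 + R(-2923)) = 1/(8017511 + 3*(-2923)^(3/2)) = 1/(8017511 + 3*(-2923*I*√2923)) = 1/(8017511 - 8769*I*√2923)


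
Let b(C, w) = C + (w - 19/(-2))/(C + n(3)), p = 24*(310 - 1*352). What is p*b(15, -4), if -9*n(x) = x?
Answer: -15498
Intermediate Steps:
n(x) = -x/9
p = -1008 (p = 24*(310 - 352) = 24*(-42) = -1008)
b(C, w) = C + (19/2 + w)/(-⅓ + C) (b(C, w) = C + (w - 19/(-2))/(C - ⅑*3) = C + (w - 19*(-½))/(C - ⅓) = C + (w + 19/2)/(-⅓ + C) = C + (19/2 + w)/(-⅓ + C))
p*b(15, -4) = -504*(57 - 2*15 + 6*(-4) + 6*15²)/(-1 + 3*15) = -504*(57 - 30 - 24 + 6*225)/(-1 + 45) = -504*(57 - 30 - 24 + 1350)/44 = -504*1353/44 = -1008*123/8 = -15498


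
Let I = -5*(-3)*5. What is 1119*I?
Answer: 83925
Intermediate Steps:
I = 75 (I = 15*5 = 75)
1119*I = 1119*75 = 83925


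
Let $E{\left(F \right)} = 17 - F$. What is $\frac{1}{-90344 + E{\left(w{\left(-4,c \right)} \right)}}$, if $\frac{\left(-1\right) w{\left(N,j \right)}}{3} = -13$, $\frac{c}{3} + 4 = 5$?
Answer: $- \frac{1}{90366} \approx -1.1066 \cdot 10^{-5}$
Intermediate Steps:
$c = 3$ ($c = -12 + 3 \cdot 5 = -12 + 15 = 3$)
$w{\left(N,j \right)} = 39$ ($w{\left(N,j \right)} = \left(-3\right) \left(-13\right) = 39$)
$\frac{1}{-90344 + E{\left(w{\left(-4,c \right)} \right)}} = \frac{1}{-90344 + \left(17 - 39\right)} = \frac{1}{-90344 - 22} = \frac{1}{-90366} = - \frac{1}{90366}$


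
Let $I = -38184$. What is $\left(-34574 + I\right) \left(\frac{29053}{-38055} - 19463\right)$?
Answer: $\frac{53891378982644}{38055} \approx 1.4161 \cdot 10^{9}$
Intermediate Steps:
$\left(-34574 + I\right) \left(\frac{29053}{-38055} - 19463\right) = \left(-34574 - 38184\right) \left(\frac{29053}{-38055} - 19463\right) = - 72758 \left(29053 \left(- \frac{1}{38055}\right) - 19463\right) = - 72758 \left(- \frac{29053}{38055} - 19463\right) = \left(-72758\right) \left(- \frac{740693518}{38055}\right) = \frac{53891378982644}{38055}$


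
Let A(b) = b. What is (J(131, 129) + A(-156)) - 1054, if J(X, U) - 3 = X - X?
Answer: -1207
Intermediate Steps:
J(X, U) = 3 (J(X, U) = 3 + (X - X) = 3 + 0 = 3)
(J(131, 129) + A(-156)) - 1054 = (3 - 156) - 1054 = -153 - 1054 = -1207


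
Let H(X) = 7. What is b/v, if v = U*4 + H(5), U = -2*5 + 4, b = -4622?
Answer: 4622/17 ≈ 271.88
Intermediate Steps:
U = -6 (U = -10 + 4 = -6)
v = -17 (v = -6*4 + 7 = -24 + 7 = -17)
b/v = -4622/(-17) = -4622*(-1/17) = 4622/17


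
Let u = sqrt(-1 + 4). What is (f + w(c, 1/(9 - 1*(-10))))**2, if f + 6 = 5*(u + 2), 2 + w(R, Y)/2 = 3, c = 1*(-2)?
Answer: 111 + 60*sqrt(3) ≈ 214.92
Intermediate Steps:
u = sqrt(3) ≈ 1.7320
c = -2
w(R, Y) = 2 (w(R, Y) = -4 + 2*3 = -4 + 6 = 2)
f = 4 + 5*sqrt(3) (f = -6 + 5*(sqrt(3) + 2) = -6 + 5*(2 + sqrt(3)) = -6 + (10 + 5*sqrt(3)) = 4 + 5*sqrt(3) ≈ 12.660)
(f + w(c, 1/(9 - 1*(-10))))**2 = ((4 + 5*sqrt(3)) + 2)**2 = (6 + 5*sqrt(3))**2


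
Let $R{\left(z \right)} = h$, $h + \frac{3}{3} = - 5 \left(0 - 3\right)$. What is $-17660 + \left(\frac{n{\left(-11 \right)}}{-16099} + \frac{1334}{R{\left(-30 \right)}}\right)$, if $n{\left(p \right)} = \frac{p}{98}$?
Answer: $- \frac{27711884847}{1577702} \approx -17565.0$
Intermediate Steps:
$n{\left(p \right)} = \frac{p}{98}$ ($n{\left(p \right)} = p \frac{1}{98} = \frac{p}{98}$)
$h = 14$ ($h = -1 - 5 \left(0 - 3\right) = -1 - -15 = -1 + 15 = 14$)
$R{\left(z \right)} = 14$
$-17660 + \left(\frac{n{\left(-11 \right)}}{-16099} + \frac{1334}{R{\left(-30 \right)}}\right) = -17660 + \left(\frac{\frac{1}{98} \left(-11\right)}{-16099} + \frac{1334}{14}\right) = -17660 + \left(\left(- \frac{11}{98}\right) \left(- \frac{1}{16099}\right) + 1334 \cdot \frac{1}{14}\right) = -17660 + \left(\frac{11}{1577702} + \frac{667}{7}\right) = -17660 + \frac{150332473}{1577702} = - \frac{27711884847}{1577702}$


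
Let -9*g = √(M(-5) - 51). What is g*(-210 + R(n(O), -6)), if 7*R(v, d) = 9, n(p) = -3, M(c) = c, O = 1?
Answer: 974*I*√14/21 ≈ 173.54*I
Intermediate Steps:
R(v, d) = 9/7 (R(v, d) = (⅐)*9 = 9/7)
g = -2*I*√14/9 (g = -√(-5 - 51)/9 = -2*I*√14/9 ≈ -0.83148*I)
g*(-210 + R(n(O), -6)) = (-2*I*√14/9)*(-210 + 9/7) = -2*I*√14/9*(-1461/7) = 974*I*√14/21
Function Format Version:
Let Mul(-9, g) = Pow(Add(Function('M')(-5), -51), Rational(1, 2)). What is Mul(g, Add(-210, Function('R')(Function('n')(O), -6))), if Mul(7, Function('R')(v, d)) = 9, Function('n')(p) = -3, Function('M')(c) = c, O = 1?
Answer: Mul(Rational(974, 21), I, Pow(14, Rational(1, 2))) ≈ Mul(173.54, I)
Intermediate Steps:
Function('R')(v, d) = Rational(9, 7) (Function('R')(v, d) = Mul(Rational(1, 7), 9) = Rational(9, 7))
g = Mul(Rational(-2, 9), I, Pow(14, Rational(1, 2))) (g = Mul(Rational(-1, 9), Pow(Add(-5, -51), Rational(1, 2))) = Mul(Rational(-1, 9), Pow(-56, Rational(1, 2))) = Mul(Rational(-1, 9), Mul(2, I, Pow(14, Rational(1, 2)))) = Mul(Rational(-2, 9), I, Pow(14, Rational(1, 2))) ≈ Mul(-0.83148, I))
Mul(g, Add(-210, Function('R')(Function('n')(O), -6))) = Mul(Mul(Rational(-2, 9), I, Pow(14, Rational(1, 2))), Add(-210, Rational(9, 7))) = Mul(Mul(Rational(-2, 9), I, Pow(14, Rational(1, 2))), Rational(-1461, 7)) = Mul(Rational(974, 21), I, Pow(14, Rational(1, 2)))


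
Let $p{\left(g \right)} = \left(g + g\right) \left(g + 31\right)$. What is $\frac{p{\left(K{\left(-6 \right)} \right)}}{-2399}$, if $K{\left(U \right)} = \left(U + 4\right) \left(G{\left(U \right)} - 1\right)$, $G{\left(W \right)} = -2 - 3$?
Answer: $- \frac{1032}{2399} \approx -0.43018$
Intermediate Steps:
$G{\left(W \right)} = -5$
$K{\left(U \right)} = -24 - 6 U$ ($K{\left(U \right)} = \left(U + 4\right) \left(-5 - 1\right) = \left(4 + U\right) \left(-6\right) = -24 - 6 U$)
$p{\left(g \right)} = 2 g \left(31 + g\right)$
$\frac{p{\left(K{\left(-6 \right)} \right)}}{-2399} = \frac{2 \left(-24 - -36\right) \left(31 - -12\right)}{-2399} = 2 \left(-24 + 36\right) \left(31 + \left(-24 + 36\right)\right) \left(- \frac{1}{2399}\right) = 2 \cdot 12 \left(31 + 12\right) \left(- \frac{1}{2399}\right) = 2 \cdot 12 \cdot 43 \left(- \frac{1}{2399}\right) = 1032 \left(- \frac{1}{2399}\right) = - \frac{1032}{2399}$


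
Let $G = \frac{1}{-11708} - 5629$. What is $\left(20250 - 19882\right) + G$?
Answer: $- \frac{61595789}{11708} \approx -5261.0$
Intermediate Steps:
$G = - \frac{65904333}{11708}$ ($G = - \frac{1}{11708} - 5629 = - \frac{65904333}{11708} \approx -5629.0$)
$\left(20250 - 19882\right) + G = \left(20250 - 19882\right) - \frac{65904333}{11708} = 368 - \frac{65904333}{11708} = - \frac{61595789}{11708}$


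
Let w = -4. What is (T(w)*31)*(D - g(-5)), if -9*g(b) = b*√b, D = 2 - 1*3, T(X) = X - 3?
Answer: 217 + 1085*I*√5/9 ≈ 217.0 + 269.57*I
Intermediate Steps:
T(X) = -3 + X
D = -1 (D = 2 - 3 = -1)
g(b) = -b^(3/2)/9 (g(b) = -b*√b/9 = -b^(3/2)/9)
(T(w)*31)*(D - g(-5)) = ((-3 - 4)*31)*(-1 - (-1)*(-5)^(3/2)/9) = (-7*31)*(-1 - (-1)*(-5*I*√5)/9) = -217*(-1 - 5*I*√5/9) = 217 + 1085*I*√5/9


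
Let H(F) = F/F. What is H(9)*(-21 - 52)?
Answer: -73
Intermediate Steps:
H(F) = 1
H(9)*(-21 - 52) = 1*(-21 - 52) = 1*(-73) = -73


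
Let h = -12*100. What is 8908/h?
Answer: -2227/300 ≈ -7.4233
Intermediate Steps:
h = -1200
8908/h = 8908/(-1200) = 8908*(-1/1200) = -2227/300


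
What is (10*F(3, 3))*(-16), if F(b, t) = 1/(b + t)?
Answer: -80/3 ≈ -26.667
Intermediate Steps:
(10*F(3, 3))*(-16) = (10/(3 + 3))*(-16) = (10/6)*(-16) = (10*(⅙))*(-16) = (5/3)*(-16) = -80/3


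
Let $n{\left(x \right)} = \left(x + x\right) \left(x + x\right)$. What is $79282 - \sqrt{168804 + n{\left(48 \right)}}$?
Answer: $79282 - 6 \sqrt{4945} \approx 78860.0$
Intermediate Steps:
$n{\left(x \right)} = 4 x^{2}$ ($n{\left(x \right)} = 2 x 2 x = 4 x^{2}$)
$79282 - \sqrt{168804 + n{\left(48 \right)}} = 79282 - \sqrt{168804 + 4 \cdot 48^{2}} = 79282 - \sqrt{168804 + 4 \cdot 2304} = 79282 - \sqrt{168804 + 9216} = 79282 - \sqrt{178020} = 79282 - 6 \sqrt{4945}$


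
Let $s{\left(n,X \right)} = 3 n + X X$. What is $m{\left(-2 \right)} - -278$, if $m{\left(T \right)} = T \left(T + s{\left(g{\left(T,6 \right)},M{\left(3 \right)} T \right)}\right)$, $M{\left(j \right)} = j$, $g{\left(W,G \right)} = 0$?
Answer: $210$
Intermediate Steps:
$s{\left(n,X \right)} = X^{2} + 3 n$ ($s{\left(n,X \right)} = 3 n + X^{2} = X^{2} + 3 n$)
$m{\left(T \right)} = T \left(T + 9 T^{2}\right)$ ($m{\left(T \right)} = T \left(T + \left(\left(3 T\right)^{2} + 3 \cdot 0\right)\right) = T \left(T + \left(9 T^{2} + 0\right)\right) = T \left(T + 9 T^{2}\right)$)
$m{\left(-2 \right)} - -278 = \left(-2\right)^{2} \left(1 + 9 \left(-2\right)\right) - -278 = 4 \left(1 - 18\right) + 278 = 4 \left(-17\right) + 278 = -68 + 278 = 210$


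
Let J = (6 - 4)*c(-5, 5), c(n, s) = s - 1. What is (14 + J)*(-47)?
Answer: -1034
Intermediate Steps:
c(n, s) = -1 + s
J = 8 (J = (6 - 4)*(-1 + 5) = 2*4 = 8)
(14 + J)*(-47) = (14 + 8)*(-47) = 22*(-47) = -1034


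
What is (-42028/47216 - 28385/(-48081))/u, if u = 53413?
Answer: -170130527/30314447947212 ≈ -5.6122e-6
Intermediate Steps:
(-42028/47216 - 28385/(-48081))/u = (-42028/47216 - 28385/(-48081))/53413 = (-42028*1/47216 - 28385*(-1/48081))*(1/53413) = (-10507/11804 + 28385/48081)*(1/53413) = -170130527/567548124*1/53413 = -170130527/30314447947212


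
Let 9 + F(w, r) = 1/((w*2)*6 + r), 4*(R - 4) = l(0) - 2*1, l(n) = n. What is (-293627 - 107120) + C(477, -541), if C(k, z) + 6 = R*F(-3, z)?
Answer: -231252660/577 ≈ -4.0078e+5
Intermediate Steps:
R = 7/2 (R = 4 + (0 - 2*1)/4 = 4 + (0 - 2)/4 = 4 + (¼)*(-2) = 4 - ½ = 7/2 ≈ 3.5000)
F(w, r) = -9 + 1/(r + 12*w) (F(w, r) = -9 + 1/((w*2)*6 + r) = -9 + 1/((2*w)*6 + r) = -9 + 1/(12*w + r) = -9 + 1/(r + 12*w))
C(k, z) = -6 + 7*(325 - 9*z)/(2*(-36 + z)) (C(k, z) = -6 + 7*((1 - 108*(-3) - 9*z)/(z + 12*(-3)))/2 = -6 + 7*((1 + 324 - 9*z)/(z - 36))/2 = -6 + 7*((325 - 9*z)/(-36 + z))/2 = -6 + 7*(325 - 9*z)/(2*(-36 + z)))
(-293627 - 107120) + C(477, -541) = (-293627 - 107120) + (2707 - 75*(-541))/(2*(-36 - 541)) = -400747 + (½)*(2707 + 40575)/(-577) = -400747 + (½)*(-1/577)*43282 = -400747 - 21641/577 = -231252660/577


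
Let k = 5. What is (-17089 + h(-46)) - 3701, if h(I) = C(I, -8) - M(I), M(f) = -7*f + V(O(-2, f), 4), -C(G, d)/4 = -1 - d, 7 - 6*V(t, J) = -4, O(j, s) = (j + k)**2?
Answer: -126851/6 ≈ -21142.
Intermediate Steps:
O(j, s) = (5 + j)**2 (O(j, s) = (j + 5)**2 = (5 + j)**2)
V(t, J) = 11/6 (V(t, J) = 7/6 - 1/6*(-4) = 7/6 + 2/3 = 11/6)
C(G, d) = 4 + 4*d (C(G, d) = -4*(-1 - d) = 4 + 4*d)
M(f) = 11/6 - 7*f (M(f) = -7*f + 11/6 = 11/6 - 7*f)
h(I) = -179/6 + 7*I (h(I) = (4 + 4*(-8)) - (11/6 - 7*I) = (4 - 32) + (-11/6 + 7*I) = -28 + (-11/6 + 7*I) = -179/6 + 7*I)
(-17089 + h(-46)) - 3701 = (-17089 + (-179/6 + 7*(-46))) - 3701 = (-17089 + (-179/6 - 322)) - 3701 = (-17089 - 2111/6) - 3701 = -104645/6 - 3701 = -126851/6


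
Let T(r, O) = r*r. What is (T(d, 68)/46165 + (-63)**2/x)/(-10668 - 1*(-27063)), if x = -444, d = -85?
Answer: -12001399/22403505180 ≈ -0.00053569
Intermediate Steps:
T(r, O) = r**2
(T(d, 68)/46165 + (-63)**2/x)/(-10668 - 1*(-27063)) = ((-85)**2/46165 + (-63)**2/(-444))/(-10668 - 1*(-27063)) = (7225*(1/46165) + 3969*(-1/444))/(-10668 + 27063) = (1445/9233 - 1323/148)/16395 = -12001399/1366484*1/16395 = -12001399/22403505180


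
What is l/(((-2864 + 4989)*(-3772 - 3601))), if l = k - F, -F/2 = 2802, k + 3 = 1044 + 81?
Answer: -6726/15667625 ≈ -0.00042929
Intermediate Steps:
k = 1122 (k = -3 + (1044 + 81) = -3 + 1125 = 1122)
F = -5604 (F = -2*2802 = -5604)
l = 6726 (l = 1122 - 1*(-5604) = 1122 + 5604 = 6726)
l/(((-2864 + 4989)*(-3772 - 3601))) = 6726/(((-2864 + 4989)*(-3772 - 3601))) = 6726/((2125*(-7373))) = 6726/(-15667625) = 6726*(-1/15667625) = -6726/15667625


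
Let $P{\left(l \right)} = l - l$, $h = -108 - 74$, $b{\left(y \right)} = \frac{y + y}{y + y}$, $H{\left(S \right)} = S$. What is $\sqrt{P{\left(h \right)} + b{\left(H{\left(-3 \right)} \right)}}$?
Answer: $1$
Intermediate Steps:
$b{\left(y \right)} = 1$ ($b{\left(y \right)} = \frac{2 y}{2 y} = 2 y \frac{1}{2 y} = 1$)
$h = -182$ ($h = -108 - 74 = -182$)
$P{\left(l \right)} = 0$
$\sqrt{P{\left(h \right)} + b{\left(H{\left(-3 \right)} \right)}} = \sqrt{0 + 1} = \sqrt{1} = 1$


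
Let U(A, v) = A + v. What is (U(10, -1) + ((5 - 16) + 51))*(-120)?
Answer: -5880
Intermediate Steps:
(U(10, -1) + ((5 - 16) + 51))*(-120) = ((10 - 1) + ((5 - 16) + 51))*(-120) = (9 + (-11 + 51))*(-120) = (9 + 40)*(-120) = 49*(-120) = -5880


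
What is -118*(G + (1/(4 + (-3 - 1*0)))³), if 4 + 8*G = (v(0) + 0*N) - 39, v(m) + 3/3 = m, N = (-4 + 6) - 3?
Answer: 531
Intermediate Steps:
N = -1 (N = 2 - 3 = -1)
v(m) = -1 + m
G = -11/2 (G = -½ + (((-1 + 0) + 0*(-1)) - 39)/8 = -½ + ((-1 + 0) - 39)/8 = -½ + (-1 - 39)/8 = -½ + (⅛)*(-40) = -½ - 5 = -11/2 ≈ -5.5000)
-118*(G + (1/(4 + (-3 - 1*0)))³) = -118*(-11/2 + (1/(4 + (-3 - 1*0)))³) = -118*(-11/2 + (1/(4 + (-3 + 0)))³) = -118*(-11/2 + (1/(4 - 3))³) = -118*(-11/2 + (1/1)³) = -118*(-11/2 + 1³) = -118*(-11/2 + 1) = -118*(-9/2) = 531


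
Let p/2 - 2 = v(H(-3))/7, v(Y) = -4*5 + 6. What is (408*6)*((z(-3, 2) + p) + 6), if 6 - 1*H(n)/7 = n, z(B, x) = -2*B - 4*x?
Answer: 9792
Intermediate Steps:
z(B, x) = -4*x - 2*B
H(n) = 42 - 7*n
v(Y) = -14 (v(Y) = -20 + 6 = -14)
p = 0 (p = 4 + 2*(-14/7) = 4 + 2*(-14*⅐) = 4 + 2*(-2) = 4 - 4 = 0)
(408*6)*((z(-3, 2) + p) + 6) = (408*6)*(((-4*2 - 2*(-3)) + 0) + 6) = 2448*(((-8 + 6) + 0) + 6) = 2448*((-2 + 0) + 6) = 2448*(-2 + 6) = 2448*4 = 9792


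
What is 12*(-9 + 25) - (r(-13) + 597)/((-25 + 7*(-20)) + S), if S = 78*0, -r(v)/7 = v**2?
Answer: 31094/165 ≈ 188.45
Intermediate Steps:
r(v) = -7*v**2
S = 0
12*(-9 + 25) - (r(-13) + 597)/((-25 + 7*(-20)) + S) = 12*(-9 + 25) - (-7*(-13)**2 + 597)/((-25 + 7*(-20)) + 0) = 12*16 - (-7*169 + 597)/((-25 - 140) + 0) = 192 - (-1183 + 597)/(-165 + 0) = 192 - (-586)/(-165) = 192 - (-586)*(-1)/165 = 192 - 1*586/165 = 192 - 586/165 = 31094/165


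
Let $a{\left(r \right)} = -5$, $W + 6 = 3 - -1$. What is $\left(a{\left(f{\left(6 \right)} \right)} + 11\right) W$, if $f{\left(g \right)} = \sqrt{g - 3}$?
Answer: $-12$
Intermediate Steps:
$W = -2$ ($W = -6 + \left(3 - -1\right) = -6 + \left(3 + 1\right) = -6 + 4 = -2$)
$f{\left(g \right)} = \sqrt{-3 + g}$
$\left(a{\left(f{\left(6 \right)} \right)} + 11\right) W = \left(-5 + 11\right) \left(-2\right) = 6 \left(-2\right) = -12$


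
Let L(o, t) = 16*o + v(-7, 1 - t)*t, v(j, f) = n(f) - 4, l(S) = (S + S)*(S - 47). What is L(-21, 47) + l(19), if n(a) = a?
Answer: -3750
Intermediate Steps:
l(S) = 2*S*(-47 + S) (l(S) = (2*S)*(-47 + S) = 2*S*(-47 + S))
v(j, f) = -4 + f (v(j, f) = f - 4 = -4 + f)
L(o, t) = 16*o + t*(-3 - t) (L(o, t) = 16*o + (-4 + (1 - t))*t = 16*o + (-3 - t)*t = 16*o + t*(-3 - t))
L(-21, 47) + l(19) = (16*(-21) - 1*47*(3 + 47)) + 2*19*(-47 + 19) = (-336 - 1*47*50) + 2*19*(-28) = (-336 - 2350) - 1064 = -2686 - 1064 = -3750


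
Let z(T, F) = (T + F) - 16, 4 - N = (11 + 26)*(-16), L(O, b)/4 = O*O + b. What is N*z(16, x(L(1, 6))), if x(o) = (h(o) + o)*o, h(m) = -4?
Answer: 400512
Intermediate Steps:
L(O, b) = 4*b + 4*O**2 (L(O, b) = 4*(O*O + b) = 4*(O**2 + b) = 4*(b + O**2) = 4*b + 4*O**2)
x(o) = o*(-4 + o) (x(o) = (-4 + o)*o = o*(-4 + o))
N = 596 (N = 4 - (11 + 26)*(-16) = 4 - 37*(-16) = 4 - 1*(-592) = 4 + 592 = 596)
z(T, F) = -16 + F + T (z(T, F) = (F + T) - 16 = -16 + F + T)
N*z(16, x(L(1, 6))) = 596*(-16 + (4*6 + 4*1**2)*(-4 + (4*6 + 4*1**2)) + 16) = 596*(-16 + (24 + 4*1)*(-4 + (24 + 4*1)) + 16) = 596*(-16 + (24 + 4)*(-4 + (24 + 4)) + 16) = 596*(-16 + 28*(-4 + 28) + 16) = 596*(-16 + 28*24 + 16) = 596*(-16 + 672 + 16) = 596*672 = 400512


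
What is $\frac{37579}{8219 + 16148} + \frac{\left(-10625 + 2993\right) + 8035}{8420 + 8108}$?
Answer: $\frac{630925613}{402737776} \approx 1.5666$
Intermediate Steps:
$\frac{37579}{8219 + 16148} + \frac{\left(-10625 + 2993\right) + 8035}{8420 + 8108} = \frac{37579}{24367} + \frac{-7632 + 8035}{16528} = 37579 \cdot \frac{1}{24367} + 403 \cdot \frac{1}{16528} = \frac{37579}{24367} + \frac{403}{16528} = \frac{630925613}{402737776}$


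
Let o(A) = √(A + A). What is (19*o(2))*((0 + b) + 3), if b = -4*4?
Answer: -494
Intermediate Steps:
o(A) = √2*√A (o(A) = √(2*A) = √2*√A)
b = -16
(19*o(2))*((0 + b) + 3) = (19*(√2*√2))*((0 - 16) + 3) = (19*2)*(-16 + 3) = 38*(-13) = -494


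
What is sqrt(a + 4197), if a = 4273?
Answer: 11*sqrt(70) ≈ 92.033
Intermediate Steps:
sqrt(a + 4197) = sqrt(4273 + 4197) = sqrt(8470) = 11*sqrt(70)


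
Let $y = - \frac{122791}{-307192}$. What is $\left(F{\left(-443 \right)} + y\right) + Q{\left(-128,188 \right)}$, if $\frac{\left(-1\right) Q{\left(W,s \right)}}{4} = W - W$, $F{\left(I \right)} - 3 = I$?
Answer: $- \frac{135041689}{307192} \approx -439.6$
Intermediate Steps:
$F{\left(I \right)} = 3 + I$
$y = \frac{122791}{307192}$ ($y = \left(-122791\right) \left(- \frac{1}{307192}\right) = \frac{122791}{307192} \approx 0.39972$)
$Q{\left(W,s \right)} = 0$ ($Q{\left(W,s \right)} = - 4 \left(W - W\right) = \left(-4\right) 0 = 0$)
$\left(F{\left(-443 \right)} + y\right) + Q{\left(-128,188 \right)} = \left(\left(3 - 443\right) + \frac{122791}{307192}\right) + 0 = \left(-440 + \frac{122791}{307192}\right) + 0 = - \frac{135041689}{307192} + 0 = - \frac{135041689}{307192}$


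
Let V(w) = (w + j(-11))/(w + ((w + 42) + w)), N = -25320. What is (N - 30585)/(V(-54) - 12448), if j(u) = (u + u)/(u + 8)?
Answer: 1006290/224057 ≈ 4.4912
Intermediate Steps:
j(u) = 2*u/(8 + u) (j(u) = (2*u)/(8 + u) = 2*u/(8 + u))
V(w) = (22/3 + w)/(42 + 3*w) (V(w) = (w + 2*(-11)/(8 - 11))/(w + ((w + 42) + w)) = (w + 2*(-11)/(-3))/(w + ((42 + w) + w)) = (w + 2*(-11)*(-⅓))/(w + (42 + 2*w)) = (w + 22/3)/(42 + 3*w) = (22/3 + w)/(42 + 3*w))
(N - 30585)/(V(-54) - 12448) = (-25320 - 30585)/((22 + 3*(-54))/(9*(14 - 54)) - 12448) = -55905/((⅑)*(22 - 162)/(-40) - 12448) = -55905/((⅑)*(-1/40)*(-140) - 12448) = -55905/(7/18 - 12448) = -55905/(-224057/18) = -55905*(-18/224057) = 1006290/224057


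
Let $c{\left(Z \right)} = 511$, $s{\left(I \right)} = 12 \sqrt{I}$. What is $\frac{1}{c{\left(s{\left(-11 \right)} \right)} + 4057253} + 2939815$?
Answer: $\frac{11929075473661}{4057764} \approx 2.9398 \cdot 10^{6}$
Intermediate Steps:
$\frac{1}{c{\left(s{\left(-11 \right)} \right)} + 4057253} + 2939815 = \frac{1}{511 + 4057253} + 2939815 = \frac{1}{4057764} + 2939815 = \frac{11929075473661}{4057764}$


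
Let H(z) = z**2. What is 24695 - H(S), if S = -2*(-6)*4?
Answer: 22391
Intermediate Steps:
S = 48 (S = 12*4 = 48)
24695 - H(S) = 24695 - 1*48**2 = 24695 - 1*2304 = 24695 - 2304 = 22391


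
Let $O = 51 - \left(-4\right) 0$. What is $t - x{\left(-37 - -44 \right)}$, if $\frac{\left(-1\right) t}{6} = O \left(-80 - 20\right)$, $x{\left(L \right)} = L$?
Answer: $30593$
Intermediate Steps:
$O = 51$ ($O = 51 - 0 = 51 + 0 = 51$)
$t = 30600$ ($t = - 6 \cdot 51 \left(-80 - 20\right) = - 6 \cdot 51 \left(-100\right) = \left(-6\right) \left(-5100\right) = 30600$)
$t - x{\left(-37 - -44 \right)} = 30600 - \left(-37 - -44\right) = 30600 - \left(-37 + 44\right) = 30600 - 7 = 30593$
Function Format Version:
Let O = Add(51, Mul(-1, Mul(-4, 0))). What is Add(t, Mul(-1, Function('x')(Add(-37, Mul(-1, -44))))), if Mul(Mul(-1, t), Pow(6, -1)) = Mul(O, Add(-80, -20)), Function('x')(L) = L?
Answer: 30593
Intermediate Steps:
O = 51 (O = Add(51, Mul(-1, 0)) = Add(51, 0) = 51)
t = 30600 (t = Mul(-6, Mul(51, Add(-80, -20))) = Mul(-6, Mul(51, -100)) = Mul(-6, -5100) = 30600)
Add(t, Mul(-1, Function('x')(Add(-37, Mul(-1, -44))))) = Add(30600, Mul(-1, Add(-37, Mul(-1, -44)))) = Add(30600, Mul(-1, Add(-37, 44))) = Add(30600, Mul(-1, 7)) = Add(30600, -7) = 30593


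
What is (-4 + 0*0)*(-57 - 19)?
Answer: 304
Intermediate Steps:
(-4 + 0*0)*(-57 - 19) = (-4 + 0)*(-76) = -4*(-76) = 304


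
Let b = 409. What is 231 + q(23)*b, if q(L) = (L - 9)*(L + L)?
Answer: 263627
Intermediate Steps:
q(L) = 2*L*(-9 + L) (q(L) = (-9 + L)*(2*L) = 2*L*(-9 + L))
231 + q(23)*b = 231 + (2*23*(-9 + 23))*409 = 231 + (2*23*14)*409 = 231 + 644*409 = 231 + 263396 = 263627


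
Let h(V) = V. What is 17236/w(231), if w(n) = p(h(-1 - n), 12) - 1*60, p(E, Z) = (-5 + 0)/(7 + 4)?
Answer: -189596/665 ≈ -285.11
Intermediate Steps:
p(E, Z) = -5/11
w(n) = -665/11 (w(n) = -5/11 - 1*60 = -5/11 - 60 = -665/11)
17236/w(231) = 17236/(-665/11) = 17236*(-11/665) = -189596/665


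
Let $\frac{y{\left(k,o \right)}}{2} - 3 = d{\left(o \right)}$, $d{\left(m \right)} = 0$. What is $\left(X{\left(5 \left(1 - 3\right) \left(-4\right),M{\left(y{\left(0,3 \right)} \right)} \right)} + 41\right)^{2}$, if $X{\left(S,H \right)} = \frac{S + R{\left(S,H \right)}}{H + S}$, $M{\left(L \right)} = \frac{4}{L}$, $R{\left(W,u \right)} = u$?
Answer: $1764$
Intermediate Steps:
$y{\left(k,o \right)} = 6$ ($y{\left(k,o \right)} = 6 + 2 \cdot 0 = 6 + 0 = 6$)
$X{\left(S,H \right)} = 1$ ($X{\left(S,H \right)} = \frac{S + H}{H + S} = \frac{H + S}{H + S} = 1$)
$\left(X{\left(5 \left(1 - 3\right) \left(-4\right),M{\left(y{\left(0,3 \right)} \right)} \right)} + 41\right)^{2} = \left(1 + 41\right)^{2} = 42^{2} = 1764$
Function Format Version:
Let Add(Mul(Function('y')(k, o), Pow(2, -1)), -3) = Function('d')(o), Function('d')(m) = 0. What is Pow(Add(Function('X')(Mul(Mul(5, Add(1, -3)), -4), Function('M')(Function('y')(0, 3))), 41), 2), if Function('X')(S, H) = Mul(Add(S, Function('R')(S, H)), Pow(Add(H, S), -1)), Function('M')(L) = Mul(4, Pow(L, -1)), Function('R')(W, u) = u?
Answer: 1764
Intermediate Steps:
Function('y')(k, o) = 6 (Function('y')(k, o) = Add(6, Mul(2, 0)) = Add(6, 0) = 6)
Function('X')(S, H) = 1 (Function('X')(S, H) = Mul(Add(S, H), Pow(Add(H, S), -1)) = Mul(Add(H, S), Pow(Add(H, S), -1)) = 1)
Pow(Add(Function('X')(Mul(Mul(5, Add(1, -3)), -4), Function('M')(Function('y')(0, 3))), 41), 2) = Pow(Add(1, 41), 2) = Pow(42, 2) = 1764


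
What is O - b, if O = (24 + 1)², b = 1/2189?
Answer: 1368124/2189 ≈ 625.00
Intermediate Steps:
b = 1/2189 ≈ 0.00045683
O = 625 (O = 25² = 625)
O - b = 625 - 1*1/2189 = 625 - 1/2189 = 1368124/2189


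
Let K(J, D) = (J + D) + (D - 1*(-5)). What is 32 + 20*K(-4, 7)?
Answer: 332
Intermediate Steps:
K(J, D) = 5 + J + 2*D (K(J, D) = (D + J) + (D + 5) = (D + J) + (5 + D) = 5 + J + 2*D)
32 + 20*K(-4, 7) = 32 + 20*(5 - 4 + 2*7) = 32 + 20*(5 - 4 + 14) = 32 + 20*15 = 32 + 300 = 332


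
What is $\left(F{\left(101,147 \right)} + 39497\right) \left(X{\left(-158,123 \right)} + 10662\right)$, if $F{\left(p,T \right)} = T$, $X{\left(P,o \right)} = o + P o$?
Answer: $-342880956$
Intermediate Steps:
$\left(F{\left(101,147 \right)} + 39497\right) \left(X{\left(-158,123 \right)} + 10662\right) = \left(147 + 39497\right) \left(123 \left(1 - 158\right) + 10662\right) = 39644 \left(123 \left(-157\right) + 10662\right) = 39644 \left(-19311 + 10662\right) = 39644 \left(-8649\right) = -342880956$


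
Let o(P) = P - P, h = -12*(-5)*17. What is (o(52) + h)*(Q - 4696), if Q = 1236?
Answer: -3529200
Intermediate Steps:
h = 1020 (h = 60*17 = 1020)
o(P) = 0
(o(52) + h)*(Q - 4696) = (0 + 1020)*(1236 - 4696) = 1020*(-3460) = -3529200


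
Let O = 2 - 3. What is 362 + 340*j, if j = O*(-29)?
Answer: 10222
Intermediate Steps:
O = -1
j = 29 (j = -1*(-29) = 29)
362 + 340*j = 362 + 340*29 = 362 + 9860 = 10222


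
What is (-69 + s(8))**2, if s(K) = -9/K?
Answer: 314721/64 ≈ 4917.5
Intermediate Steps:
(-69 + s(8))**2 = (-69 - 9/8)**2 = (-561/8)**2 = 314721/64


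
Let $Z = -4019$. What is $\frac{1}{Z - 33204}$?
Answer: $- \frac{1}{37223} \approx -2.6865 \cdot 10^{-5}$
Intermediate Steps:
$\frac{1}{Z - 33204} = \frac{1}{-4019 - 33204} = \frac{1}{-37223} = - \frac{1}{37223}$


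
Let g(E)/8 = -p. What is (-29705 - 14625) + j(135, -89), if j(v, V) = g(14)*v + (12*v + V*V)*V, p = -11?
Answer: -881599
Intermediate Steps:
g(E) = 88 (g(E) = 8*(-1*(-11)) = 8*11 = 88)
j(v, V) = 88*v + V*(V² + 12*v) (j(v, V) = 88*v + (12*v + V*V)*V = 88*v + (12*v + V²)*V = 88*v + (V² + 12*v)*V = 88*v + V*(V² + 12*v))
(-29705 - 14625) + j(135, -89) = (-29705 - 14625) + ((-89)³ + 88*135 + 12*(-89)*135) = -44330 + (-704969 + 11880 - 144180) = -44330 - 837269 = -881599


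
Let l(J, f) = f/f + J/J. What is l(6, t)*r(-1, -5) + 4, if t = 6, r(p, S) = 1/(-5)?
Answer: 18/5 ≈ 3.6000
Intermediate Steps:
r(p, S) = -1/5
l(J, f) = 2 (l(J, f) = 1 + 1 = 2)
l(6, t)*r(-1, -5) + 4 = 2*(-1/5) + 4 = -2/5 + 4 = 18/5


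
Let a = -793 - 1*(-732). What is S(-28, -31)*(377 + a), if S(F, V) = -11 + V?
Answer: -13272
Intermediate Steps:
a = -61 (a = -793 + 732 = -61)
S(-28, -31)*(377 + a) = (-11 - 31)*(377 - 61) = -42*316 = -13272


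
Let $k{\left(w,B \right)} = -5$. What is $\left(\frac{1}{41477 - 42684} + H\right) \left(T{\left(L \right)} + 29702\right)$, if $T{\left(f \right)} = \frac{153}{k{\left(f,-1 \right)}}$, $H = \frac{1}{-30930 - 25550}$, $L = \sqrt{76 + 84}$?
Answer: $- \frac{8558270259}{340856800} \approx -25.108$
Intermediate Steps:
$L = 4 \sqrt{10}$ ($L = \sqrt{160} = 4 \sqrt{10} \approx 12.649$)
$H = - \frac{1}{56480}$ ($H = \frac{1}{-56480} = - \frac{1}{56480} \approx -1.7705 \cdot 10^{-5}$)
$T{\left(f \right)} = - \frac{153}{5}$ ($T{\left(f \right)} = \frac{153}{-5} = 153 \left(- \frac{1}{5}\right) = - \frac{153}{5}$)
$\left(\frac{1}{41477 - 42684} + H\right) \left(T{\left(L \right)} + 29702\right) = \left(\frac{1}{41477 - 42684} - \frac{1}{56480}\right) \left(- \frac{153}{5} + 29702\right) = \left(\frac{1}{-1207} - \frac{1}{56480}\right) \frac{148357}{5} = \left(- \frac{1}{1207} - \frac{1}{56480}\right) \frac{148357}{5} = \left(- \frac{57687}{68171360}\right) \frac{148357}{5} = - \frac{8558270259}{340856800}$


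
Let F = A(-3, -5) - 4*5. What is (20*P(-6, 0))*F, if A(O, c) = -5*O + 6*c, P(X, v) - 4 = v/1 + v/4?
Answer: -2800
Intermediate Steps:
P(X, v) = 4 + 5*v/4 (P(X, v) = 4 + (v/1 + v/4) = 4 + (v*1 + v*(¼)) = 4 + (v + v/4) = 4 + 5*v/4)
F = -35 (F = (-5*(-3) + 6*(-5)) - 4*5 = (15 - 30) - 20 = -15 - 20 = -35)
(20*P(-6, 0))*F = (20*(4 + (5/4)*0))*(-35) = (20*(4 + 0))*(-35) = (20*4)*(-35) = 80*(-35) = -2800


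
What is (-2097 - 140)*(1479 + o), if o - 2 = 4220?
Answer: -12753137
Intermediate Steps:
o = 4222 (o = 2 + 4220 = 4222)
(-2097 - 140)*(1479 + o) = (-2097 - 140)*(1479 + 4222) = -2237*5701 = -12753137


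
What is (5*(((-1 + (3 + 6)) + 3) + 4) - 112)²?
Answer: 1369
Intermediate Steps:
(5*(((-1 + (3 + 6)) + 3) + 4) - 112)² = (5*(((-1 + 9) + 3) + 4) - 112)² = (5*((8 + 3) + 4) - 112)² = (5*(11 + 4) - 112)² = (5*15 - 112)² = (75 - 112)² = (-37)² = 1369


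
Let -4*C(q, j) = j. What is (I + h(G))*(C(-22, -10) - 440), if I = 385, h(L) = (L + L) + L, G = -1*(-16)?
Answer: -378875/2 ≈ -1.8944e+5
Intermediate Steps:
G = 16
C(q, j) = -j/4
h(L) = 3*L (h(L) = 2*L + L = 3*L)
(I + h(G))*(C(-22, -10) - 440) = (385 + 3*16)*(-¼*(-10) - 440) = (385 + 48)*(5/2 - 440) = 433*(-875/2) = -378875/2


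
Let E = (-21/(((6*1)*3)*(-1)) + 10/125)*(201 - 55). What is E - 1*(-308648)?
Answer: 23162251/75 ≈ 3.0883e+5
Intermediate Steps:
E = 13651/75 (E = (-21/((6*3)*(-1)) + 10*(1/125))*146 = (-21/(18*(-1)) + 2/25)*146 = (-21/(-18) + 2/25)*146 = (-21*(-1/18) + 2/25)*146 = (7/6 + 2/25)*146 = (187/150)*146 = 13651/75 ≈ 182.01)
E - 1*(-308648) = 13651/75 - 1*(-308648) = 13651/75 + 308648 = 23162251/75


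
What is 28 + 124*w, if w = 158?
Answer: 19620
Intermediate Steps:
28 + 124*w = 28 + 124*158 = 28 + 19592 = 19620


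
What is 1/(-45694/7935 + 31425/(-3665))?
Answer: -5816355/83365177 ≈ -0.069770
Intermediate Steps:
1/(-45694/7935 + 31425/(-3665)) = 1/(-45694*1/7935 + 31425*(-1/3665)) = 1/(-45694/7935 - 6285/733) = 1/(-83365177/5816355) = -5816355/83365177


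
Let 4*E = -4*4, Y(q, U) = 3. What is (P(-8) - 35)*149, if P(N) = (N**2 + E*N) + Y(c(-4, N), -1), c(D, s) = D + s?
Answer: 9536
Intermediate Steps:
E = -4 (E = (-4*4)/4 = (1/4)*(-16) = -4)
P(N) = 3 + N**2 - 4*N (P(N) = (N**2 - 4*N) + 3 = 3 + N**2 - 4*N)
(P(-8) - 35)*149 = ((3 + (-8)**2 - 4*(-8)) - 35)*149 = ((3 + 64 + 32) - 35)*149 = (99 - 35)*149 = 64*149 = 9536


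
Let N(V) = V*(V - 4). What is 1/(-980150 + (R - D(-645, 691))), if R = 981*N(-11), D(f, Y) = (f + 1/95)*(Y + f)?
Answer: -95/74918471 ≈ -1.2680e-6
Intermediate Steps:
N(V) = V*(-4 + V)
D(f, Y) = (1/95 + f)*(Y + f) (D(f, Y) = (f + 1/95)*(Y + f) = (1/95 + f)*(Y + f))
R = 161865 (R = 981*(-11*(-4 - 11)) = 981*(-11*(-15)) = 981*165 = 161865)
1/(-980150 + (R - D(-645, 691))) = 1/(-980150 + (161865 - ((-645)² + (1/95)*691 + (1/95)*(-645) + 691*(-645)))) = 1/(-980150 + (161865 - (416025 + 691/95 - 129/19 - 445695))) = 1/(-980150 + (161865 - 1*(-2818604/95))) = 1/(-980150 + (161865 + 2818604/95)) = 1/(-980150 + 18195779/95) = 1/(-74918471/95) = -95/74918471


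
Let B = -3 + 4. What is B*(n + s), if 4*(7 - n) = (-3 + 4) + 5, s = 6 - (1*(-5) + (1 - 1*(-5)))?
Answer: 21/2 ≈ 10.500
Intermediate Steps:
B = 1
s = 5 (s = 6 - (-5 + (1 + 5)) = 6 - (-5 + 6) = 6 - 1*1 = 6 - 1 = 5)
n = 11/2 (n = 7 - ((-3 + 4) + 5)/4 = 7 - (1 + 5)/4 = 7 - ¼*6 = 7 - 3/2 = 11/2 ≈ 5.5000)
B*(n + s) = 1*(11/2 + 5) = 1*(21/2) = 21/2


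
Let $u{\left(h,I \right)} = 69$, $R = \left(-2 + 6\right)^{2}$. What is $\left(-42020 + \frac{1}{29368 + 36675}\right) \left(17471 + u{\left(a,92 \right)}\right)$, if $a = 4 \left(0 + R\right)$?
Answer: $- \frac{48675725106860}{66043} \approx -7.3703 \cdot 10^{8}$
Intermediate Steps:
$R = 16$ ($R = 4^{2} = 16$)
$a = 64$ ($a = 4 \left(0 + 16\right) = 4 \cdot 16 = 64$)
$\left(-42020 + \frac{1}{29368 + 36675}\right) \left(17471 + u{\left(a,92 \right)}\right) = \left(-42020 + \frac{1}{29368 + 36675}\right) \left(17471 + 69\right) = \left(-42020 + \frac{1}{66043}\right) 17540 = \left(- \frac{2775126859}{66043}\right) 17540 = - \frac{48675725106860}{66043}$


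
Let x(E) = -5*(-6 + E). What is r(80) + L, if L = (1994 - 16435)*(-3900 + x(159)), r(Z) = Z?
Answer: 67367345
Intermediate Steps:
x(E) = 30 - 5*E
L = 67367265 (L = (1994 - 16435)*(-3900 + (30 - 5*159)) = -14441*(-3900 + (30 - 795)) = -14441*(-3900 - 765) = -14441*(-4665) = 67367265)
r(80) + L = 80 + 67367265 = 67367345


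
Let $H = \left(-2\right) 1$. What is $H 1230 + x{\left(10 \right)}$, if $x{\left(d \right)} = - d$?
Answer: $-2470$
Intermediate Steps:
$H = -2$
$H 1230 + x{\left(10 \right)} = \left(-2\right) 1230 - 10 = -2460 - 10 = -2470$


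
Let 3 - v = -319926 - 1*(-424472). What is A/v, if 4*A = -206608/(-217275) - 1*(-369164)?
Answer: -20052578677/22714580325 ≈ -0.88281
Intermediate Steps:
v = -104543 (v = 3 - (-319926 - 1*(-424472)) = 3 - (-319926 + 424472) = 3 - 1*104546 = 3 - 104546 = -104543)
A = 20052578677/217275 (A = (-206608/(-217275) - 1*(-369164))/4 = (-206608*(-1/217275) + 369164)/4 = (206608/217275 + 369164)/4 = (¼)*(80210314708/217275) = 20052578677/217275 ≈ 92291.)
A/v = (20052578677/217275)/(-104543) = (20052578677/217275)*(-1/104543) = -20052578677/22714580325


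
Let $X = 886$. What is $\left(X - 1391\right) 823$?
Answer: $-415615$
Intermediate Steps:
$\left(X - 1391\right) 823 = \left(886 - 1391\right) 823 = \left(-505\right) 823 = -415615$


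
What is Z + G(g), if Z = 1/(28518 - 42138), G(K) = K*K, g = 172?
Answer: 402934079/13620 ≈ 29584.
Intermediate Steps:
G(K) = K²
Z = -1/13620 (Z = 1/(-13620) = -1/13620 ≈ -7.3421e-5)
Z + G(g) = -1/13620 + 172² = -1/13620 + 29584 = 402934079/13620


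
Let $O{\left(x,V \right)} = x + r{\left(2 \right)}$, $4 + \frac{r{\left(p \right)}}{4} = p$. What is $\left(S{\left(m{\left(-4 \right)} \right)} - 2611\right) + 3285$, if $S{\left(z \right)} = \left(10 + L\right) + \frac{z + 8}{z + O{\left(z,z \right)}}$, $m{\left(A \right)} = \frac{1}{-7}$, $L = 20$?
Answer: $\frac{40777}{58} \approx 703.05$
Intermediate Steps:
$r{\left(p \right)} = -16 + 4 p$
$O{\left(x,V \right)} = -8 + x$ ($O{\left(x,V \right)} = x + \left(-16 + 4 \cdot 2\right) = x + \left(-16 + 8\right) = x - 8 = -8 + x$)
$m{\left(A \right)} = - \frac{1}{7}$
$S{\left(z \right)} = 30 + \frac{8 + z}{-8 + 2 z}$ ($S{\left(z \right)} = \left(10 + 20\right) + \frac{z + 8}{z + \left(-8 + z\right)} = 30 + \frac{8 + z}{-8 + 2 z}$)
$\left(S{\left(m{\left(-4 \right)} \right)} - 2611\right) + 3285 = \left(\frac{-232 + 61 \left(- \frac{1}{7}\right)}{2 \left(-4 - \frac{1}{7}\right)} - 2611\right) + 3285 = \left(\frac{-232 - \frac{61}{7}}{2 \left(- \frac{29}{7}\right)} - 2611\right) + 3285 = \left(\frac{1}{2} \left(- \frac{7}{29}\right) \left(- \frac{1685}{7}\right) - 2611\right) + 3285 = \left(\frac{1685}{58} - 2611\right) + 3285 = - \frac{149753}{58} + 3285 = \frac{40777}{58}$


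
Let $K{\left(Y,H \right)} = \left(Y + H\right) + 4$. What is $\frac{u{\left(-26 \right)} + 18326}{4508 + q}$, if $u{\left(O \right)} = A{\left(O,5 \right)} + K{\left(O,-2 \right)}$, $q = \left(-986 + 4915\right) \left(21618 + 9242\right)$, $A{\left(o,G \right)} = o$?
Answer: $\frac{1523}{10104454} \approx 0.00015073$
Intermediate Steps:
$K{\left(Y,H \right)} = 4 + H + Y$ ($K{\left(Y,H \right)} = \left(H + Y\right) + 4 = 4 + H + Y$)
$q = 121248940$ ($q = 3929 \cdot 30860 = 121248940$)
$u{\left(O \right)} = 2 + 2 O$ ($u{\left(O \right)} = O + \left(4 - 2 + O\right) = O + \left(2 + O\right) = 2 + 2 O$)
$\frac{u{\left(-26 \right)} + 18326}{4508 + q} = \frac{\left(2 + 2 \left(-26\right)\right) + 18326}{4508 + 121248940} = \frac{\left(2 - 52\right) + 18326}{121253448} = \left(-50 + 18326\right) \frac{1}{121253448} = 18276 \cdot \frac{1}{121253448} = \frac{1523}{10104454}$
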